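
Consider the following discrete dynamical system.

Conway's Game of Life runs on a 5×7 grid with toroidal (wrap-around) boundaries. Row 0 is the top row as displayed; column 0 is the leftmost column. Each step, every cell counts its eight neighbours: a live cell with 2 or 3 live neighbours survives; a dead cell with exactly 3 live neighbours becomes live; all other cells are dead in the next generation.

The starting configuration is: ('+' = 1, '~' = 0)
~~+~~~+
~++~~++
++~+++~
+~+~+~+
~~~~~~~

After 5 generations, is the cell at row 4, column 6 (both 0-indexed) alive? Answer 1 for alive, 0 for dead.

0

step 0: ~~+~~~+
~++~~++
++~+++~
+~+~+~+
~~~~~~~
step 1: +++~~++
~~~~~~~
~~~~~~~
+~+~+~+
++~+~++
step 2: ~~+~++~
++~~~~+
~~~~~~~
~~+++~~
~~~+~~~
step 3: +++++++
++~~~++
++++~~~
~~+++~~
~~~~~+~
step 4: ~~++~~~
~~~~~~~
~~~~~+~
~~~~+~~
+~~~~~~
step 5: ~~~~~~~
~~~~~~~
~~~~~~~
~~~~~~~
~~~+~~~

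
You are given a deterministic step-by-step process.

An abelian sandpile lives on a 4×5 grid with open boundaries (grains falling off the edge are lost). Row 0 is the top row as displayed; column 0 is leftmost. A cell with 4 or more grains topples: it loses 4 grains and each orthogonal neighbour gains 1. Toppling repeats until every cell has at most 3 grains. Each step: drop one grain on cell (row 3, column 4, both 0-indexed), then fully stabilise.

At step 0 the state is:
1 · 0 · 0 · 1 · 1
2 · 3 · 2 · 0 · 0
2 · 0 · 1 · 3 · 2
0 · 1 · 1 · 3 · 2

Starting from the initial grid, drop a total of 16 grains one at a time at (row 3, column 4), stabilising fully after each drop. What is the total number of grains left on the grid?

27

k=0  1 · 0 · 0 · 1 · 1
2 · 3 · 2 · 0 · 0
2 · 0 · 1 · 3 · 2
0 · 1 · 1 · 3 · 2
k=1  1 · 0 · 0 · 1 · 1
2 · 3 · 2 · 0 · 0
2 · 0 · 1 · 3 · 2
0 · 1 · 1 · 3 · 3
k=2  1 · 0 · 0 · 1 · 1
2 · 3 · 2 · 1 · 1
2 · 0 · 2 · 1 · 0
0 · 1 · 2 · 1 · 2
k=3  1 · 0 · 0 · 1 · 1
2 · 3 · 2 · 1 · 1
2 · 0 · 2 · 1 · 0
0 · 1 · 2 · 1 · 3
k=4  1 · 0 · 0 · 1 · 1
2 · 3 · 2 · 1 · 1
2 · 0 · 2 · 1 · 1
0 · 1 · 2 · 2 · 0
k=5  1 · 0 · 0 · 1 · 1
2 · 3 · 2 · 1 · 1
2 · 0 · 2 · 1 · 1
0 · 1 · 2 · 2 · 1
k=6  1 · 0 · 0 · 1 · 1
2 · 3 · 2 · 1 · 1
2 · 0 · 2 · 1 · 1
0 · 1 · 2 · 2 · 2
k=7  1 · 0 · 0 · 1 · 1
2 · 3 · 2 · 1 · 1
2 · 0 · 2 · 1 · 1
0 · 1 · 2 · 2 · 3
k=8  1 · 0 · 0 · 1 · 1
2 · 3 · 2 · 1 · 1
2 · 0 · 2 · 1 · 2
0 · 1 · 2 · 3 · 0
k=9  1 · 0 · 0 · 1 · 1
2 · 3 · 2 · 1 · 1
2 · 0 · 2 · 1 · 2
0 · 1 · 2 · 3 · 1
k=10  1 · 0 · 0 · 1 · 1
2 · 3 · 2 · 1 · 1
2 · 0 · 2 · 1 · 2
0 · 1 · 2 · 3 · 2
k=11  1 · 0 · 0 · 1 · 1
2 · 3 · 2 · 1 · 1
2 · 0 · 2 · 1 · 2
0 · 1 · 2 · 3 · 3
k=12  1 · 0 · 0 · 1 · 1
2 · 3 · 2 · 1 · 1
2 · 0 · 2 · 2 · 3
0 · 1 · 3 · 0 · 1
k=13  1 · 0 · 0 · 1 · 1
2 · 3 · 2 · 1 · 1
2 · 0 · 2 · 2 · 3
0 · 1 · 3 · 0 · 2
k=14  1 · 0 · 0 · 1 · 1
2 · 3 · 2 · 1 · 1
2 · 0 · 2 · 2 · 3
0 · 1 · 3 · 0 · 3
k=15  1 · 0 · 0 · 1 · 1
2 · 3 · 2 · 1 · 2
2 · 0 · 2 · 3 · 0
0 · 1 · 3 · 1 · 1
k=16  1 · 0 · 0 · 1 · 1
2 · 3 · 2 · 1 · 2
2 · 0 · 2 · 3 · 0
0 · 1 · 3 · 1 · 2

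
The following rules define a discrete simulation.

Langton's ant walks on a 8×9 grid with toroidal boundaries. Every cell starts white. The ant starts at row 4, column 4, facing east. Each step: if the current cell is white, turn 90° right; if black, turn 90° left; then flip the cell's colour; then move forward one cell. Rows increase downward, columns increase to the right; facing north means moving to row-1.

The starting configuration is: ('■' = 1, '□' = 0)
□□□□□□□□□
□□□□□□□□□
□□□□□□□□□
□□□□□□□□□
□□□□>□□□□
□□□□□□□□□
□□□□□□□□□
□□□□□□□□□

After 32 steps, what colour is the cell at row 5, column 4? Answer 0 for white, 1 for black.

1

t=0: □□□□□□□□□
□□□□□□□□□
□□□□□□□□□
□□□□□□□□□
□□□□>□□□□
□□□□□□□□□
□□□□□□□□□
□□□□□□□□□
t=1: □□□□□□□□□
□□□□□□□□□
□□□□□□□□□
□□□□□□□□□
□□□□■□□□□
□□□□v□□□□
□□□□□□□□□
□□□□□□□□□
t=2: □□□□□□□□□
□□□□□□□□□
□□□□□□□□□
□□□□□□□□□
□□□□■□□□□
□□□<■□□□□
□□□□□□□□□
□□□□□□□□□
t=3: □□□□□□□□□
□□□□□□□□□
□□□□□□□□□
□□□□□□□□□
□□□^■□□□□
□□□■■□□□□
□□□□□□□□□
□□□□□□□□□
t=4: □□□□□□□□□
□□□□□□□□□
□□□□□□□□□
□□□□□□□□□
□□□■>□□□□
□□□■■□□□□
□□□□□□□□□
□□□□□□□□□
t=5: □□□□□□□□□
□□□□□□□□□
□□□□□□□□□
□□□□^□□□□
□□□■□□□□□
□□□■■□□□□
□□□□□□□□□
□□□□□□□□□
t=6: □□□□□□□□□
□□□□□□□□□
□□□□□□□□□
□□□□■>□□□
□□□■□□□□□
□□□■■□□□□
□□□□□□□□□
□□□□□□□□□
t=7: □□□□□□□□□
□□□□□□□□□
□□□□□□□□□
□□□□■■□□□
□□□■□v□□□
□□□■■□□□□
□□□□□□□□□
□□□□□□□□□
t=8: □□□□□□□□□
□□□□□□□□□
□□□□□□□□□
□□□□■■□□□
□□□■<■□□□
□□□■■□□□□
□□□□□□□□□
□□□□□□□□□
t=9: □□□□□□□□□
□□□□□□□□□
□□□□□□□□□
□□□□^■□□□
□□□■■■□□□
□□□■■□□□□
□□□□□□□□□
□□□□□□□□□
t=10: □□□□□□□□□
□□□□□□□□□
□□□□□□□□□
□□□<□■□□□
□□□■■■□□□
□□□■■□□□□
□□□□□□□□□
□□□□□□□□□
t=11: □□□□□□□□□
□□□□□□□□□
□□□^□□□□□
□□□■□■□□□
□□□■■■□□□
□□□■■□□□□
□□□□□□□□□
□□□□□□□□□
t=12: □□□□□□□□□
□□□□□□□□□
□□□■>□□□□
□□□■□■□□□
□□□■■■□□□
□□□■■□□□□
□□□□□□□□□
□□□□□□□□□
t=13: □□□□□□□□□
□□□□□□□□□
□□□■■□□□□
□□□■v■□□□
□□□■■■□□□
□□□■■□□□□
□□□□□□□□□
□□□□□□□□□
t=14: □□□□□□□□□
□□□□□□□□□
□□□■■□□□□
□□□<■■□□□
□□□■■■□□□
□□□■■□□□□
□□□□□□□□□
□□□□□□□□□
t=15: □□□□□□□□□
□□□□□□□□□
□□□■■□□□□
□□□□■■□□□
□□□v■■□□□
□□□■■□□□□
□□□□□□□□□
□□□□□□□□□
t=16: □□□□□□□□□
□□□□□□□□□
□□□■■□□□□
□□□□■■□□□
□□□□>■□□□
□□□■■□□□□
□□□□□□□□□
□□□□□□□□□
t=17: □□□□□□□□□
□□□□□□□□□
□□□■■□□□□
□□□□^■□□□
□□□□□■□□□
□□□■■□□□□
□□□□□□□□□
□□□□□□□□□
t=18: □□□□□□□□□
□□□□□□□□□
□□□■■□□□□
□□□<□■□□□
□□□□□■□□□
□□□■■□□□□
□□□□□□□□□
□□□□□□□□□
t=19: □□□□□□□□□
□□□□□□□□□
□□□^■□□□□
□□□■□■□□□
□□□□□■□□□
□□□■■□□□□
□□□□□□□□□
□□□□□□□□□
t=20: □□□□□□□□□
□□□□□□□□□
□□<□■□□□□
□□□■□■□□□
□□□□□■□□□
□□□■■□□□□
□□□□□□□□□
□□□□□□□□□
t=21: □□□□□□□□□
□□^□□□□□□
□□■□■□□□□
□□□■□■□□□
□□□□□■□□□
□□□■■□□□□
□□□□□□□□□
□□□□□□□□□
t=22: □□□□□□□□□
□□■>□□□□□
□□■□■□□□□
□□□■□■□□□
□□□□□■□□□
□□□■■□□□□
□□□□□□□□□
□□□□□□□□□
t=23: □□□□□□□□□
□□■■□□□□□
□□■v■□□□□
□□□■□■□□□
□□□□□■□□□
□□□■■□□□□
□□□□□□□□□
□□□□□□□□□
t=24: □□□□□□□□□
□□■■□□□□□
□□<■■□□□□
□□□■□■□□□
□□□□□■□□□
□□□■■□□□□
□□□□□□□□□
□□□□□□□□□
t=25: □□□□□□□□□
□□■■□□□□□
□□□■■□□□□
□□v■□■□□□
□□□□□■□□□
□□□■■□□□□
□□□□□□□□□
□□□□□□□□□
t=26: □□□□□□□□□
□□■■□□□□□
□□□■■□□□□
□<■■□■□□□
□□□□□■□□□
□□□■■□□□□
□□□□□□□□□
□□□□□□□□□
t=27: □□□□□□□□□
□□■■□□□□□
□^□■■□□□□
□■■■□■□□□
□□□□□■□□□
□□□■■□□□□
□□□□□□□□□
□□□□□□□□□
t=28: □□□□□□□□□
□□■■□□□□□
□■>■■□□□□
□■■■□■□□□
□□□□□■□□□
□□□■■□□□□
□□□□□□□□□
□□□□□□□□□
t=29: □□□□□□□□□
□□■■□□□□□
□■■■■□□□□
□■v■□■□□□
□□□□□■□□□
□□□■■□□□□
□□□□□□□□□
□□□□□□□□□
t=30: □□□□□□□□□
□□■■□□□□□
□■■■■□□□□
□■□>□■□□□
□□□□□■□□□
□□□■■□□□□
□□□□□□□□□
□□□□□□□□□
t=31: □□□□□□□□□
□□■■□□□□□
□■■^■□□□□
□■□□□■□□□
□□□□□■□□□
□□□■■□□□□
□□□□□□□□□
□□□□□□□□□
t=32: □□□□□□□□□
□□■■□□□□□
□■<□■□□□□
□■□□□■□□□
□□□□□■□□□
□□□■■□□□□
□□□□□□□□□
□□□□□□□□□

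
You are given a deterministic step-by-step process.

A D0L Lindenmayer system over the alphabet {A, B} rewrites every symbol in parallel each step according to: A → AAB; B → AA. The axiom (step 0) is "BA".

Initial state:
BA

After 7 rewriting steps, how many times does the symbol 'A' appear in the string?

1552

0) BA
1) AAAAB
2) AABAABAABAABAA
3) AABAABAAAABAABAAAABAABAAAABAABAAAABAAB
4) AABAABAAAABAABAAAABAABAABAABAAAABAABAAAABAABAABAABAAAABAABAAAABAABAABAABAAAABAABAAAABAABAABAABAAAABAABAA
5) AABAABAAAABAABAAAABAABAABAABAAAABAABAAAABAABAABAABAAAABAAB…BAABAAAABAABAAAABAABAAAABAABAAAABAABAABAABAAAABAABAAAABAAB  (len 284)
6) AABAABAAAABAABAAAABAABAABAABAAAABAABAAAABAABAABAABAAAABAAB…BAABAAAABAABAAAABAABAABAABAAAABAABAAAABAABAABAABAAAABAABAA  (len 776)
7) AABAABAAAABAABAAAABAABAABAABAAAABAABAAAABAABAABAABAAAABAAB…BAABAAAABAABAAAABAABAAAABAABAAAABAABAABAABAAAABAABAAAABAAB  (len 2120)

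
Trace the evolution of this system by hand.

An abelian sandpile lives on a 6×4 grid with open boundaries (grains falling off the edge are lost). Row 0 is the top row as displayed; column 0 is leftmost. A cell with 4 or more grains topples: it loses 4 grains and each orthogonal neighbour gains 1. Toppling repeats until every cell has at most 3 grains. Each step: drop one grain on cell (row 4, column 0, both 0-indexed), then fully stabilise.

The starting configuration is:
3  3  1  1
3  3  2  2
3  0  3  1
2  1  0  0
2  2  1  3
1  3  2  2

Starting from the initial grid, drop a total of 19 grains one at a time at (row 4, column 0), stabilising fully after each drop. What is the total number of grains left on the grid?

gen 0: 3  3  1  1
3  3  2  2
3  0  3  1
2  1  0  0
2  2  1  3
1  3  2  2
gen 1: 3  3  1  1
3  3  2  2
3  0  3  1
2  1  0  0
3  2  1  3
1  3  2  2
gen 2: 3  3  1  1
3  3  2  2
3  0  3  1
3  1  0  0
0  3  1  3
2  3  2  2
gen 3: 3  3  1  1
3  3  2  2
3  0  3  1
3  1  0  0
1  3  1  3
2  3  2  2
gen 4: 3  3  1  1
3  3  2  2
3  0  3  1
3  1  0  0
2  3  1  3
2  3  2  2
gen 5: 3  3  1  1
3  3  2  2
3  0  3  1
3  1  0  0
3  3  1  3
2  3  2  2
gen 6: 1  1  2  1
2  1  3  2
1  2  3  1
1  3  0  0
3  1  2  3
0  1  3  2
gen 7: 1  1  2  1
2  1  3  2
1  2  3  1
2  3  0  0
0  2  2  3
1  1  3  2
gen 8: 1  1  2  1
2  1  3  2
1  2  3  1
2  3  0  0
1  2  2  3
1  1  3  2
gen 9: 1  1  2  1
2  1  3  2
1  2  3  1
2  3  0  0
2  2  2  3
1  1  3  2
gen 10: 1  1  2  1
2  1  3  2
1  2  3  1
2  3  0  0
3  2  2  3
1  1  3  2
gen 11: 1  1  2  1
2  1  3  2
1  2  3  1
3  3  0  0
0  3  2  3
2  1  3  2
gen 12: 1  1  2  1
2  1  3  2
1  2  3  1
3  3  0  0
1  3  2  3
2  1  3  2
gen 13: 1  1  2  1
2  1  3  2
1  2  3  1
3  3  0  0
2  3  2  3
2  1  3  2
gen 14: 1  1  2  1
2  1  3  2
1  2  3  1
3  3  0  0
3  3  2  3
2  1  3  2
gen 15: 1  1  2  1
2  1  3  2
2  3  3  1
1  1  1  0
2  1  3  3
3  2  3  2
gen 16: 1  1  2  1
2  1  3  2
2  3  3  1
1  1  1  0
3  1  3  3
3  2  3  2
gen 17: 1  1  2  1
2  1  3  2
2  3  3  1
2  1  1  0
1  2  3  3
0  3  3  2
gen 18: 1  1  2  1
2  1  3  2
2  3  3  1
2  1  1  0
2  2  3  3
0  3  3  2
gen 19: 1  1  2  1
2  1  3  2
2  3  3  1
2  1  1  0
3  2  3  3
0  3  3  2

45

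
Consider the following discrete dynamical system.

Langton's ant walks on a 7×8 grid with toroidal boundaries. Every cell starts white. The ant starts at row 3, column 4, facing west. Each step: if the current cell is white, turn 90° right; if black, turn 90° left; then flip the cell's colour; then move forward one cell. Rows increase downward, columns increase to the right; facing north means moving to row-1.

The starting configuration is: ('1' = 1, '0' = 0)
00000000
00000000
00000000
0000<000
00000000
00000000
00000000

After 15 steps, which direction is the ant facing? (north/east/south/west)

north

t=0: 00000000
00000000
00000000
0000<000
00000000
00000000
00000000
t=1: 00000000
00000000
0000^000
00001000
00000000
00000000
00000000
t=2: 00000000
00000000
00001>00
00001000
00000000
00000000
00000000
t=3: 00000000
00000000
00001100
00001v00
00000000
00000000
00000000
t=4: 00000000
00000000
00001100
0000<100
00000000
00000000
00000000
t=5: 00000000
00000000
00001100
00000100
0000v000
00000000
00000000
t=6: 00000000
00000000
00001100
00000100
000<1000
00000000
00000000
t=7: 00000000
00000000
00001100
000^0100
00011000
00000000
00000000
t=8: 00000000
00000000
00001100
0001>100
00011000
00000000
00000000
t=9: 00000000
00000000
00001100
00011100
0001v000
00000000
00000000
t=10: 00000000
00000000
00001100
00011100
00010>00
00000000
00000000
t=11: 00000000
00000000
00001100
00011100
00010100
00000v00
00000000
t=12: 00000000
00000000
00001100
00011100
00010100
0000<100
00000000
t=13: 00000000
00000000
00001100
00011100
0001^100
00001100
00000000
t=14: 00000000
00000000
00001100
00011100
00011>00
00001100
00000000
t=15: 00000000
00000000
00001100
00011^00
00011000
00001100
00000000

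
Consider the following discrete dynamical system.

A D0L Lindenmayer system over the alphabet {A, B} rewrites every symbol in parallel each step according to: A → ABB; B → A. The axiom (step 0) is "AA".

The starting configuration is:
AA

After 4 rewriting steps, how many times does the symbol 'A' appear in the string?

step 0: AA
step 1: ABBABB
step 2: ABBAAABBAA
step 3: ABBAAABBABBABBAAABBABB
step 4: ABBAAABBABBABBAAABBAAABBAAABBABBABBAAABBAA

22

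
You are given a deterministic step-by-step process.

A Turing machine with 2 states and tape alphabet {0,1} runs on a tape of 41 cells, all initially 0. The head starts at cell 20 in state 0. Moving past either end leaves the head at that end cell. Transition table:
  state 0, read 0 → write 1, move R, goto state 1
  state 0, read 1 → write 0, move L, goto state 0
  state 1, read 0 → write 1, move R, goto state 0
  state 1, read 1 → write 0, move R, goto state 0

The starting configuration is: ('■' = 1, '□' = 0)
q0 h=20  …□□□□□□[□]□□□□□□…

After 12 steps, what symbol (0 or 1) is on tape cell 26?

1

k=0  q0 h=20  …□□□□□□[□]□□□□□□…
k=1  q1 h=21  …□□□□□■[□]□□□□□□…
k=2  q0 h=22  …□□□□■■[□]□□□□□□…
k=3  q1 h=23  …□□□■■■[□]□□□□□□…
k=4  q0 h=24  …□□■■■■[□]□□□□□□…
k=5  q1 h=25  …□■■■■■[□]□□□□□□…
k=6  q0 h=26  …■■■■■■[□]□□□□□□…
k=7  q1 h=27  …■■■■■■[□]□□□□□□…
k=8  q0 h=28  …■■■■■■[□]□□□□□□…
k=9  q1 h=29  …■■■■■■[□]□□□□□□…
k=10  q0 h=30  …■■■■■■[□]□□□□□□…
k=11  q1 h=31  …■■■■■■[□]□□□□□□…
k=12  q0 h=32  …■■■■■■[□]□□□□□□…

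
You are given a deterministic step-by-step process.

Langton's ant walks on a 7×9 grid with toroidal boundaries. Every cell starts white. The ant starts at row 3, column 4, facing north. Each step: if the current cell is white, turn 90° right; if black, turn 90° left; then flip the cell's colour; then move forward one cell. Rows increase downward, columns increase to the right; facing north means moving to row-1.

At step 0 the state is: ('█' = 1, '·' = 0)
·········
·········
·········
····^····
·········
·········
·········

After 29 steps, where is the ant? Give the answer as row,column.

5,3

step 0: ·········
·········
·········
····^····
·········
·········
·········
step 1: ·········
·········
·········
····█>···
·········
·········
·········
step 2: ·········
·········
·········
····██···
·····v···
·········
·········
step 3: ·········
·········
·········
····██···
····<█···
·········
·········
step 4: ·········
·········
·········
····^█···
····██···
·········
·········
step 5: ·········
·········
·········
···<·█···
····██···
·········
·········
step 6: ·········
·········
···^·····
···█·█···
····██···
·········
·········
step 7: ·········
·········
···█>····
···█·█···
····██···
·········
·········
step 8: ·········
·········
···██····
···█v█···
····██···
·········
·········
step 9: ·········
·········
···██····
···<██···
····██···
·········
·········
step 10: ·········
·········
···██····
····██···
···v██···
·········
·········
step 11: ·········
·········
···██····
····██···
··<███···
·········
·········
step 12: ·········
·········
···██····
··^·██···
··████···
·········
·········
step 13: ·········
·········
···██····
··█>██···
··████···
·········
·········
step 14: ·········
·········
···██····
··████···
··█v██···
·········
·········
step 15: ·········
·········
···██····
··████···
··█·>█···
·········
·········
step 16: ·········
·········
···██····
··██^█···
··█··█···
·········
·········
step 17: ·········
·········
···██····
··█<·█···
··█··█···
·········
·········
step 18: ·········
·········
···██····
··█··█···
··█v·█···
·········
·········
step 19: ·········
·········
···██····
··█··█···
··<█·█···
·········
·········
step 20: ·········
·········
···██····
··█··█···
···█·█···
··v······
·········
step 21: ·········
·········
···██····
··█··█···
···█·█···
·<█······
·········
step 22: ·········
·········
···██····
··█··█···
·^·█·█···
·██······
·········
step 23: ·········
·········
···██····
··█··█···
·█>█·█···
·██······
·········
step 24: ·········
·········
···██····
··█··█···
·███·█···
·█v······
·········
step 25: ·········
·········
···██····
··█··█···
·███·█···
·█·>·····
·········
step 26: ·········
·········
···██····
··█··█···
·███·█···
·█·█·····
···v·····
step 27: ·········
·········
···██····
··█··█···
·███·█···
·█·█·····
··<█·····
step 28: ·········
·········
···██····
··█··█···
·███·█···
·█^█·····
··██·····
step 29: ·········
·········
···██····
··█··█···
·███·█···
·██>·····
··██·····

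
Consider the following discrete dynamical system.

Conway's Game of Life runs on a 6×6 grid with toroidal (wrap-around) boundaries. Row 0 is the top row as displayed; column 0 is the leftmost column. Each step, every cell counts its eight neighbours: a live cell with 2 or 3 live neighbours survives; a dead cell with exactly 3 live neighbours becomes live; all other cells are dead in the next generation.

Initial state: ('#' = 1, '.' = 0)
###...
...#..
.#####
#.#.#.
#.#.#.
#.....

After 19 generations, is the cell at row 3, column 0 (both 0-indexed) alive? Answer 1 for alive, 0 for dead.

t=0: ###...
...#..
.#####
#.#.#.
#.#.#.
#.....
t=1: ###...
.....#
##...#
#.....
#.....
#.##..
t=2: #.##.#
..#..#
.#...#
......
#....#
#.##.#
t=3: ......
..##.#
#.....
.....#
##..##
..##..
t=4: ....#.
......
#...##
.#..#.
######
######
t=5: ###.#.
....#.
#...##
......
......
......
t=6: .#.#.#
....#.
....##
.....#
......
.#....
t=7: #.#.#.
#..#..
....##
....##
......
#.#...
t=8: #.#...
##.#..
#..#..
....##
.....#
...#.#
t=9: #.####
#..#.#
####..
#...##
#....#
#...##
t=10: ..#...
......
..##..
..###.
.#....
......
t=11: ......
..##..
..#.#.
.#..#.
..##..
......
t=12: ......
..##..
.##.#.
.#..#.
..##..
......
t=13: ......
.###..
.#..#.
.#..#.
..##..
......
t=14: ..#...
.###..
##..#.
.#..#.
..##..
......
t=15: .###..
#..#..
#...##
##..##
..##..
..##..
t=16: .#..#.
#..#..
...#..
.##...
#....#
....#.
t=17: ...###
..###.
.#.#..
###...
##...#
#...#.
t=18: ..#...
.....#
#...#.
.....#
..#...
.#.#..
t=19: ..#...
.....#
#...#.
.....#
..#...
.#.#..

0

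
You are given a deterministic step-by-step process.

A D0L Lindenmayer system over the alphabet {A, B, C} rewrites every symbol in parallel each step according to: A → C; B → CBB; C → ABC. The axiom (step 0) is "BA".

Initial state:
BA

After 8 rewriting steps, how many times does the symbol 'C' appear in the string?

1792

step 0: BA
step 1: CBBC
step 2: ABCCBBCBBABC
step 3: CCBBABCABCCBBCBBABCCBBCBBCCBBABC
step 4: ABCABCCBBCBBCCBBABCCCBBABCABCCBBCBBABCCBBCBBCCBBABCABCCBBCBBABCCBBCBBABCABCCBBCBBCCBBABC
step 5: CCBBABCCCBBABCABCCBBCBBABCCBBCBBABCABCCBBCBBCCBBABCABCABCC…CCBBCBBCCBBABCCCBBABCABCCBBCBBABCCBBCBBABCABCCBBCBBCCBBABC  (len 240)
step 6: ABCABCCBBCBBCCBBABCABCABCCBBCBBCCBBABCCCBBABCABCCBBCBBABCC…CCBBCBBCCBBABCCCBBABCABCCBBCBBABCCBBCBBABCABCCBBCBBCCBBABC  (len 656)
step 7: CCBBABCCCBBABCABCCBBCBBABCCBBCBBABCABCCBBCBBCCBBABCCCBBABC…CCBBCBBCCBBABCCCBBABCABCCBBCBBABCCBBCBBABCABCCBBCBBCCBBABC  (len 1792)
step 8: ABCABCCBBCBBCCBBABCABCABCCBBCBBCCBBABCCCBBABCABCCBBCBBABCC…CCBBCBBCCBBABCCCBBABCABCCBBCBBABCCBBCBBABCABCCBBCBBCCBBABC  (len 4896)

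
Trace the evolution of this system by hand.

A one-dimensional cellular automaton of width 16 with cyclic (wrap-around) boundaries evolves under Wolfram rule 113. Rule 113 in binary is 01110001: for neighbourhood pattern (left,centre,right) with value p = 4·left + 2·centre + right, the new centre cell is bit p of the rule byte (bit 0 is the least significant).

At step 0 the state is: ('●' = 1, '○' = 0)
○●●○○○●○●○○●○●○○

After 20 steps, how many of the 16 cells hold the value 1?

7

0) ○●●○○○●○●○○●○●○○
1) ○○●●●○○●○●○○●○●●
2) ●○○○●●○○●○●○○●○●
3) ●●●○○●●○○●○●○○●○
4) ○○●●○○●●○○●○●○○●
5) ●○○●●○○●●○○●○●○○
6) ○●○○●●○○●●○○●○●○
7) ○○●○○●●○○●●○○●○●
8) ●○○●○○●●○○●●○○●○
9) ○●○○●○○●●○○●●○○●
10) ●○●○○●○○●●○○●●○○
11) ○●○●○○●○○●●○○●●○
12) ○○●○●○○●○○●●○○●●
13) ●○○●○●○○●○○●●○○●
14) ●●○○●○●○○●○○●●○○
15) ○●●○○●○●○○●○○●●○
16) ○○●●○○●○●○○●○○●●
17) ●○○●●○○●○●○○●○○●
18) ●●○○●●○○●○●○○●○○
19) ○●●○○●●○○●○●○○●○
20) ○○●●○○●●○○●○●○○●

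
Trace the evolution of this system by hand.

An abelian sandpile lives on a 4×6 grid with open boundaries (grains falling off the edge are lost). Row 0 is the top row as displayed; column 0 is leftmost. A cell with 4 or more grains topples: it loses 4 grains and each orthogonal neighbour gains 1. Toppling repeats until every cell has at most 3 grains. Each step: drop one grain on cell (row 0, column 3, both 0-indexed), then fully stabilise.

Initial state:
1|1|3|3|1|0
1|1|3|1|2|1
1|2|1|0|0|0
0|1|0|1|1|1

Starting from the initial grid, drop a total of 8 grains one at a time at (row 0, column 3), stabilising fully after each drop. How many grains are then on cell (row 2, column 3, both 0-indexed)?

[0] 1|1|3|3|1|0
1|1|3|1|2|1
1|2|1|0|0|0
0|1|0|1|1|1
[1] 1|2|1|1|2|0
1|2|0|3|2|1
1|2|2|0|0|0
0|1|0|1|1|1
[2] 1|2|1|2|2|0
1|2|0|3|2|1
1|2|2|0|0|0
0|1|0|1|1|1
[3] 1|2|1|3|2|0
1|2|0|3|2|1
1|2|2|0|0|0
0|1|0|1|1|1
[4] 1|2|2|1|3|0
1|2|1|0|3|1
1|2|2|1|0|0
0|1|0|1|1|1
[5] 1|2|2|2|3|0
1|2|1|0|3|1
1|2|2|1|0|0
0|1|0|1|1|1
[6] 1|2|2|3|3|0
1|2|1|0|3|1
1|2|2|1|0|0
0|1|0|1|1|1
[7] 1|2|3|1|1|1
1|2|1|2|0|2
1|2|2|1|1|0
0|1|0|1|1|1
[8] 1|2|3|2|1|1
1|2|1|2|0|2
1|2|2|1|1|0
0|1|0|1|1|1

1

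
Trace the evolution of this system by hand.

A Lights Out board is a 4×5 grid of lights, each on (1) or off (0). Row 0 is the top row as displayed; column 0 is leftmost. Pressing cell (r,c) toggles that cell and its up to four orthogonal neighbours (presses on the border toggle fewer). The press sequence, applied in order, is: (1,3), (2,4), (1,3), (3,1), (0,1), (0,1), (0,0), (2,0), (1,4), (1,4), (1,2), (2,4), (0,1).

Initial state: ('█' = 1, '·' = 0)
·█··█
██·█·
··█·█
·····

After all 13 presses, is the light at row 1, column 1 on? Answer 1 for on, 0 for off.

t=0: ·█··█
██·█·
··█·█
·····
t=1: ·█·██
███·█
··███
·····
t=2: ·█·██
███··
··█··
····█
t=3: ·█··█
██·██
··██·
····█
t=4: ·█··█
██·██
·███·
███·█
t=5: █·█·█
█··██
·███·
███·█
t=6: ·█··█
██·██
·███·
███·█
t=7: █···█
·█·██
·███·
███·█
t=8: █···█
██·██
█·██·
·██·█
t=9: █····
██···
█·███
·██·█
t=10: █···█
██·██
█·██·
·██·█
t=11: █·█·█
█·█·█
█··█·
·██·█
t=12: █·█·█
█·█··
█···█
·██··
t=13: ·█··█
███··
█···█
·██··

1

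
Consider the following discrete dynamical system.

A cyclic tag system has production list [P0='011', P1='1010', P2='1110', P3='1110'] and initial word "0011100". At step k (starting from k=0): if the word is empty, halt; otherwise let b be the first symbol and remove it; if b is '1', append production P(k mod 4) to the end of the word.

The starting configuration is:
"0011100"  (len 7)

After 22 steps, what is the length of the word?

0) "0011100"  (len 7)
1) "011100"  (len 6)
2) "11100"  (len 5)
3) "11001110"  (len 8)
4) "10011101110"  (len 11)
5) "0011101110011"  (len 13)
6) "011101110011"  (len 12)
7) "11101110011"  (len 11)
8) "11011100111110"  (len 14)
9) "1011100111110011"  (len 16)
10) "0111001111100111010"  (len 19)
11) "111001111100111010"  (len 18)
12) "110011111001110101110"  (len 21)
13) "10011111001110101110011"  (len 23)
14) "00111110011101011100111010"  (len 26)
15) "0111110011101011100111010"  (len 25)
16) "111110011101011100111010"  (len 24)
17) "11110011101011100111010011"  (len 26)
18) "11100111010111001110100111010"  (len 29)
19) "11001110101110011101001110101110"  (len 32)
20) "10011101011100111010011101011101110"  (len 35)
21) "0011101011100111010011101011101110011"  (len 37)
22) "011101011100111010011101011101110011"  (len 36)

36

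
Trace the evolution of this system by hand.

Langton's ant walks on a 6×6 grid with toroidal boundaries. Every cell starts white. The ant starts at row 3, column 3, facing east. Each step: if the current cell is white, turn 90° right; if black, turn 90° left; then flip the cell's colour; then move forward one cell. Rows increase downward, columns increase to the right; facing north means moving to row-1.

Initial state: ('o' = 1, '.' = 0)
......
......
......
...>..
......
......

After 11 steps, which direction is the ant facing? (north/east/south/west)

north

gen 0: ......
......
......
...>..
......
......
gen 1: ......
......
......
...o..
...v..
......
gen 2: ......
......
......
...o..
..<o..
......
gen 3: ......
......
......
..^o..
..oo..
......
gen 4: ......
......
......
..o>..
..oo..
......
gen 5: ......
......
...^..
..o...
..oo..
......
gen 6: ......
......
...o>.
..o...
..oo..
......
gen 7: ......
......
...oo.
..o.v.
..oo..
......
gen 8: ......
......
...oo.
..o<o.
..oo..
......
gen 9: ......
......
...^o.
..ooo.
..oo..
......
gen 10: ......
......
..<.o.
..ooo.
..oo..
......
gen 11: ......
..^...
..o.o.
..ooo.
..oo..
......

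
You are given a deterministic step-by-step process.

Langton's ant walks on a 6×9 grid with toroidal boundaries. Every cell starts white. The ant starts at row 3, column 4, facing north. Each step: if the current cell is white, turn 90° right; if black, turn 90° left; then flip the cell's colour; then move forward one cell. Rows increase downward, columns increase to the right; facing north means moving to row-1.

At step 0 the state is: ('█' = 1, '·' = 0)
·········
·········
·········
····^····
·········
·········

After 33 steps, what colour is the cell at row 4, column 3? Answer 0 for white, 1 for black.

[0] ·········
·········
·········
····^····
·········
·········
[1] ·········
·········
·········
····█>···
·········
·········
[2] ·········
·········
·········
····██···
·····v···
·········
[3] ·········
·········
·········
····██···
····<█···
·········
[4] ·········
·········
·········
····^█···
····██···
·········
[5] ·········
·········
·········
···<·█···
····██···
·········
[6] ·········
·········
···^·····
···█·█···
····██···
·········
[7] ·········
·········
···█>····
···█·█···
····██···
·········
[8] ·········
·········
···██····
···█v█···
····██···
·········
[9] ·········
·········
···██····
···<██···
····██···
·········
[10] ·········
·········
···██····
····██···
···v██···
·········
[11] ·········
·········
···██····
····██···
··<███···
·········
[12] ·········
·········
···██····
··^·██···
··████···
·········
[13] ·········
·········
···██····
··█>██···
··████···
·········
[14] ·········
·········
···██····
··████···
··█v██···
·········
[15] ·········
·········
···██····
··████···
··█·>█···
·········
[16] ·········
·········
···██····
··██^█···
··█··█···
·········
[17] ·········
·········
···██····
··█<·█···
··█··█···
·········
[18] ·········
·········
···██····
··█··█···
··█v·█···
·········
[19] ·········
·········
···██····
··█··█···
··<█·█···
·········
[20] ·········
·········
···██····
··█··█···
···█·█···
··v······
[21] ·········
·········
···██····
··█··█···
···█·█···
·<█······
[22] ·········
·········
···██····
··█··█···
·^·█·█···
·██······
[23] ·········
·········
···██····
··█··█···
·█>█·█···
·██······
[24] ·········
·········
···██····
··█··█···
·███·█···
·█v······
[25] ·········
·········
···██····
··█··█···
·███·█···
·█·>·····
[26] ···v·····
·········
···██····
··█··█···
·███·█···
·█·█·····
[27] ··<█·····
·········
···██····
··█··█···
·███·█···
·█·█·····
[28] ··██·····
·········
···██····
··█··█···
·███·█···
·█^█·····
[29] ··██·····
·········
···██····
··█··█···
·███·█···
·██>·····
[30] ··██·····
·········
···██····
··█··█···
·██^·█···
·██······
[31] ··██·····
·········
···██····
··█··█···
·█<··█···
·██······
[32] ··██·····
·········
···██····
··█··█···
·█···█···
·█v······
[33] ··██·····
·········
···██····
··█··█···
·█···█···
·█·>·····

0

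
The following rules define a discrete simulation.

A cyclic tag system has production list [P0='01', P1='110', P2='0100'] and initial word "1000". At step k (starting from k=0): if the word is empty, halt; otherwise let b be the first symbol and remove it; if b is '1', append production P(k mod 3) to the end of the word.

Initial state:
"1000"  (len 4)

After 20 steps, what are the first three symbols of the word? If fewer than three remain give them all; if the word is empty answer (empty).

[0] "1000"  (len 4)
[1] "00001"  (len 5)
[2] "0001"  (len 4)
[3] "001"  (len 3)
[4] "01"  (len 2)
[5] "1"  (len 1)
[6] "0100"  (len 4)
[7] "100"  (len 3)
[8] "00110"  (len 5)
[9] "0110"  (len 4)
[10] "110"  (len 3)
[11] "10110"  (len 5)
[12] "01100100"  (len 8)
[13] "1100100"  (len 7)
[14] "100100110"  (len 9)
[15] "001001100100"  (len 12)
[16] "01001100100"  (len 11)
[17] "1001100100"  (len 10)
[18] "0011001000100"  (len 13)
[19] "011001000100"  (len 12)
[20] "11001000100"  (len 11)

110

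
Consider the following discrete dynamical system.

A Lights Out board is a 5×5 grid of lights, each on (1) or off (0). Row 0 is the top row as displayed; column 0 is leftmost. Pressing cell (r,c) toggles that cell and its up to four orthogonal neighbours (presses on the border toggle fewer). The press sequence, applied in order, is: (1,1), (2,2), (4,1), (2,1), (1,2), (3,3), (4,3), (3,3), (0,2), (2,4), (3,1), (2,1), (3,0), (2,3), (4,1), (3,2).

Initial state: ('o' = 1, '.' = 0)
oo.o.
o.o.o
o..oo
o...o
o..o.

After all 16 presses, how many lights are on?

11

[0] oo.o.
o.o.o
o..oo
o...o
o..o.
[1] o..o.
.o..o
oo.oo
o...o
o..o.
[2] o..o.
.oo.o
o.o.o
o.o.o
o..o.
[3] o..o.
.oo.o
o.o.o
ooo.o
.ooo.
[4] o..o.
..o.o
.o..o
o.o.o
.ooo.
[5] o.oo.
.o.oo
.oo.o
o.o.o
.ooo.
[6] o.oo.
.o.oo
.oooo
o..o.
.oo..
[7] o.oo.
.o.oo
.oooo
o....
.o.oo
[8] o.oo.
.o.oo
.oo.o
o.ooo
.o..o
[9] oo...
.oooo
.oo.o
o.ooo
.o..o
[10] oo...
.ooo.
.ooo.
o.oo.
.o..o
[11] oo...
.ooo.
..oo.
.o.o.
....o
[12] oo...
..oo.
oo.o.
...o.
....o
[13] oo...
..oo.
.o.o.
oo.o.
o...o
[14] oo...
..o..
.oo.o
oo...
o...o
[15] oo...
..o..
.oo.o
o....
.oo.o
[16] oo...
..o..
.o..o
oooo.
.o..o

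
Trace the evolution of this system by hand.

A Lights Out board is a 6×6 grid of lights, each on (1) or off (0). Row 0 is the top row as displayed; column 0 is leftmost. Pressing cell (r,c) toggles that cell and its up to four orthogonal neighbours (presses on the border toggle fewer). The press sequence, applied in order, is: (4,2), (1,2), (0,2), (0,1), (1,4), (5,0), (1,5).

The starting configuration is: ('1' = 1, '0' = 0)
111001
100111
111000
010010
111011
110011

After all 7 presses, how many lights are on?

t=0: 111001
100111
111000
010010
111011
110011
t=1: 111001
100111
111000
011010
100111
111011
t=2: 110001
111011
110000
011010
100111
111011
t=3: 101101
110011
110000
011010
100111
111011
t=4: 010101
100011
110000
011010
100111
111011
t=5: 010111
100100
110010
011010
100111
111011
t=6: 010111
100100
110010
011010
000111
001011
t=7: 010110
100111
110011
011010
000111
001011

20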